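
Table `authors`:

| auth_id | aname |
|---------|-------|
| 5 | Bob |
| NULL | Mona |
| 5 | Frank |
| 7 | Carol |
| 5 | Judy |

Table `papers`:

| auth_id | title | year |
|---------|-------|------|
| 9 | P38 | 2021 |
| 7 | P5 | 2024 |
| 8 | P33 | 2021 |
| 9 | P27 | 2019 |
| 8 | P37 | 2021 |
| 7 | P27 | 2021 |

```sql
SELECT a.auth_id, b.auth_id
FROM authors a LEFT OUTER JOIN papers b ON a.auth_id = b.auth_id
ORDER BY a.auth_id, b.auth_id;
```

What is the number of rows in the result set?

LEFT JOIN keeps every row from `authors`; unmatched rows get NULL for `papers`'s columns.
Matching on a.auth_id = b.auth_id. A NULL in a compared column never satisfies the condition.
Matched pairs: 2; unmatched a rows kept: 4.
Total: 2 matched + 4 padded = 6 rows.

6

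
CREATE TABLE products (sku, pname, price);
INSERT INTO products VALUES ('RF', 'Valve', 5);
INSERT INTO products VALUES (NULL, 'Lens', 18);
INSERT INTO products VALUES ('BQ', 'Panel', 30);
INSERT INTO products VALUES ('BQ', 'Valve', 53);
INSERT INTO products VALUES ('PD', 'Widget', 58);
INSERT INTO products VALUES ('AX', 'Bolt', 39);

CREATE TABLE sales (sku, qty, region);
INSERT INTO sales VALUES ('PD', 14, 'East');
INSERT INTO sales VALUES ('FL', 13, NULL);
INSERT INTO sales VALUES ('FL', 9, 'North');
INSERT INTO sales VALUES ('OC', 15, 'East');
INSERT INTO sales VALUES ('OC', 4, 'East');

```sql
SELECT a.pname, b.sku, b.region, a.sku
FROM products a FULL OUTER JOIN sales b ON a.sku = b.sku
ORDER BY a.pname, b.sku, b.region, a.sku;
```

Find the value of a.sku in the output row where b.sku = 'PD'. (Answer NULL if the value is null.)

PD

FULL OUTER JOIN keeps every row from both sides; unmatched rows get NULL for the other side's columns.
Matching on a.sku = b.sku. A NULL in a compared column never satisfies the condition.
Matched pairs: 1; unmatched a rows kept: 5; unmatched b rows kept: 4.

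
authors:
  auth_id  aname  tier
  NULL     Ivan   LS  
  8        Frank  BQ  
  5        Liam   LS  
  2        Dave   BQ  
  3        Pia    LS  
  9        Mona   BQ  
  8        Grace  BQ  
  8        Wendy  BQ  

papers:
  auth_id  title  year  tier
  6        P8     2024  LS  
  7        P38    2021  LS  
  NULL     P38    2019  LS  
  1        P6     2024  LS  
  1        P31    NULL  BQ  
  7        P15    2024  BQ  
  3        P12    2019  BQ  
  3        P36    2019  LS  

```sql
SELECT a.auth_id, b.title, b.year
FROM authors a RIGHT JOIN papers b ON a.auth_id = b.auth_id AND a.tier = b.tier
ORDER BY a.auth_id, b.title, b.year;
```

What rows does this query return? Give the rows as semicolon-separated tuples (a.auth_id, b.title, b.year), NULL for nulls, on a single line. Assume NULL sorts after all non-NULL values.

(3, P36, 2019); (NULL, P12, 2019); (NULL, P15, 2024); (NULL, P31, NULL); (NULL, P38, 2019); (NULL, P38, 2021); (NULL, P6, 2024); (NULL, P8, 2024)

RIGHT JOIN keeps every row from `papers`; unmatched rows get NULL for `authors`'s columns.
Matching on a.auth_id = b.auth_id AND a.tier = b.tier. A NULL in a compared column never satisfies the condition.
- a row (auth_id=NULL, tier=LS): no match.
- a row (auth_id=8, tier=BQ): no match.
- a row (auth_id=5, tier=LS): no match.
- a row (auth_id=2, tier=BQ): no match.
- a row (auth_id=3, tier=LS): matches 1 b row(s) → 1 output row(s).
- a row (auth_id=9, tier=BQ): no match.
- a row (auth_id=8, tier=BQ): no match.
- a row (auth_id=8, tier=BQ): no match.
- plus 7 unmatched b row(s), each kept with NULL a columns.
After projecting and ordering:
a.auth_id | b.title | b.year
3 | P36 | 2019
NULL | P12 | 2019
NULL | P15 | 2024
NULL | P31 | NULL
NULL | P38 | 2019
NULL | P38 | 2021
NULL | P6 | 2024
NULL | P8 | 2024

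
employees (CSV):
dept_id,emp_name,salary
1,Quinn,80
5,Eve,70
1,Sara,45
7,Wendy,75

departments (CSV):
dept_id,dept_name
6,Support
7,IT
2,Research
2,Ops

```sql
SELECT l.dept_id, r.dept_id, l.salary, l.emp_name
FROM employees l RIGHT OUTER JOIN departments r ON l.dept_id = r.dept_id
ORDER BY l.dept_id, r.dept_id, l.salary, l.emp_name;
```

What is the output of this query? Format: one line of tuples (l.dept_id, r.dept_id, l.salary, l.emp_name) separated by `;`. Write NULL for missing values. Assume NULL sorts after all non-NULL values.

(7, 7, 75, Wendy); (NULL, 2, NULL, NULL); (NULL, 2, NULL, NULL); (NULL, 6, NULL, NULL)

RIGHT JOIN keeps every row from `departments`; unmatched rows get NULL for `employees`'s columns.
Matching on l.dept_id = r.dept_id.
Matched pairs: 1; unmatched r rows kept: 3.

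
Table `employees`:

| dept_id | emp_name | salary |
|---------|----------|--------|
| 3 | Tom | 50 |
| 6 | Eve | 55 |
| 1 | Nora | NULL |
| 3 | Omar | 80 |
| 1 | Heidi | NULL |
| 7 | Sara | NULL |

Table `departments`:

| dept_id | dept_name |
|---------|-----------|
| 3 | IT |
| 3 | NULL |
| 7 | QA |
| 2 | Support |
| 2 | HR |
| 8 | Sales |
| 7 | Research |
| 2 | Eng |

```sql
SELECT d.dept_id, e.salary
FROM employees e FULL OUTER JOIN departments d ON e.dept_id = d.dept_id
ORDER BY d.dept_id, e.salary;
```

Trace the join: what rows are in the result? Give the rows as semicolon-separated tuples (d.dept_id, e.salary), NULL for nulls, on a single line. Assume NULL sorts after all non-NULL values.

(2, NULL); (2, NULL); (2, NULL); (3, 50); (3, 50); (3, 80); (3, 80); (7, NULL); (7, NULL); (8, NULL); (NULL, 55); (NULL, NULL); (NULL, NULL)

FULL OUTER JOIN keeps every row from both sides; unmatched rows get NULL for the other side's columns.
Matching on e.dept_id = d.dept_id.
Matched pairs: 6; unmatched e rows kept: 3; unmatched d rows kept: 4.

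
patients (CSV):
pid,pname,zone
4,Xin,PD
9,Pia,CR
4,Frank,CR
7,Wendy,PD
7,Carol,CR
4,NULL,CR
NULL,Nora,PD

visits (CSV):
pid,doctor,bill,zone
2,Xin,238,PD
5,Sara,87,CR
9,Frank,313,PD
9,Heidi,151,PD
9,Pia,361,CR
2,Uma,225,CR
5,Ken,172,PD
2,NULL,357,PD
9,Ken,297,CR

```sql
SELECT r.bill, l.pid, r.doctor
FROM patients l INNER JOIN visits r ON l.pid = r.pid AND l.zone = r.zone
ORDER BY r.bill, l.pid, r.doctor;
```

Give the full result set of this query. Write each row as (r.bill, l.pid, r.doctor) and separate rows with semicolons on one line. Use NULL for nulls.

(297, 9, Ken); (361, 9, Pia)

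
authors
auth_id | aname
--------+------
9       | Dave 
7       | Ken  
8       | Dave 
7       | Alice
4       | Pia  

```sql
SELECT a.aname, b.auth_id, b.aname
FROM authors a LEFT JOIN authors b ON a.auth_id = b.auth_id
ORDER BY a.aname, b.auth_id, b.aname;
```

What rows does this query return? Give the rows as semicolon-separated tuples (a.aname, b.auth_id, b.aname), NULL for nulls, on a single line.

(Alice, 7, Alice); (Alice, 7, Ken); (Dave, 8, Dave); (Dave, 9, Dave); (Ken, 7, Alice); (Ken, 7, Ken); (Pia, 4, Pia)

LEFT JOIN keeps every row from `authors a`; unmatched rows get NULL for `authors b`'s columns.
Matching on a.auth_id = b.auth_id.
Matched pairs: 7; unmatched a rows kept: 0.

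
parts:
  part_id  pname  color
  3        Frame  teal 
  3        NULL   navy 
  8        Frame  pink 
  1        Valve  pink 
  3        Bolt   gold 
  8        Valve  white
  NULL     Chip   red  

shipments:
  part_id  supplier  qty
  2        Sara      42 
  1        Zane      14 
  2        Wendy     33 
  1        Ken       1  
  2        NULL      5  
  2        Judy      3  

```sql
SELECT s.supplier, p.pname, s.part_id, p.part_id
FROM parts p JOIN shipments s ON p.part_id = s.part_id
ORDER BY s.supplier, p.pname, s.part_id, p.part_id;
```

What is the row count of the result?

INNER JOIN keeps only pairs where the ON condition holds.
Matching on p.part_id = s.part_id. A NULL in a compared column never satisfies the condition.
- part_id=3: no matching s row, dropped.
- part_id=3: no matching s row, dropped.
- part_id=8: no matching s row, dropped.
- part_id=1: 2 matching s row(s), so 2 row(s) emitted.
- part_id=3: no matching s row, dropped.
- part_id=8: no matching s row, dropped.
- part_id=NULL: no matching s row, dropped.
Total: 2 rows.

2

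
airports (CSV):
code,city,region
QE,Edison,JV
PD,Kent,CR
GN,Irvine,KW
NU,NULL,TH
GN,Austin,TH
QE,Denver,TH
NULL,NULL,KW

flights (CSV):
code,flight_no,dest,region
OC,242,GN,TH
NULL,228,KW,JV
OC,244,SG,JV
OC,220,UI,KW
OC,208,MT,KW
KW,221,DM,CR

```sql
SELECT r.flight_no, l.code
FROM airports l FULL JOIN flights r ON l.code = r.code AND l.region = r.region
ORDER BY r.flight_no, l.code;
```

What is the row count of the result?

FULL OUTER JOIN keeps every row from both sides; unmatched rows get NULL for the other side's columns.
Matching on l.code = r.code AND l.region = r.region. A NULL in a compared column never satisfies the condition.
- l[0] code=QE, region=JV → no match; kept with NULLs on the r side.
- l[1] code=PD, region=CR → no match; kept with NULLs on the r side.
- l[2] code=GN, region=KW → no match; kept with NULLs on the r side.
- l[3] code=NU, region=TH → no match; kept with NULLs on the r side.
- l[4] code=GN, region=TH → no match; kept with NULLs on the r side.
- l[5] code=QE, region=TH → no match; kept with NULLs on the r side.
- l[6] code=NULL, region=KW → no match; kept with NULLs on the r side.
- plus 6 unmatched r row(s), each kept with NULL l columns.
Total: 0 matched + 13 padded = 13 rows.

13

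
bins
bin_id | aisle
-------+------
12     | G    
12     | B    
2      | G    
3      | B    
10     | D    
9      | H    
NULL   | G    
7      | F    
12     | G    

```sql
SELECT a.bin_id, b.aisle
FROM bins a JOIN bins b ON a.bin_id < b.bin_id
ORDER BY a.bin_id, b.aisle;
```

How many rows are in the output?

25

INNER JOIN keeps only pairs where the ON condition holds.
Matching on a.bin_id < b.bin_id. A NULL in a compared column never satisfies the condition.
- a row (bin_id=12): no match → dropped.
- a row (bin_id=12): no match → dropped.
- a row (bin_id=2): matches 7 b row(s) → 7 output row(s).
- a row (bin_id=3): matches 6 b row(s) → 6 output row(s).
- a row (bin_id=10): matches 3 b row(s) → 3 output row(s).
- a row (bin_id=9): matches 4 b row(s) → 4 output row(s).
- a row (bin_id=NULL): no match → dropped.
- a row (bin_id=7): matches 5 b row(s) → 5 output row(s).
- a row (bin_id=12): no match → dropped.
Total: 25 rows.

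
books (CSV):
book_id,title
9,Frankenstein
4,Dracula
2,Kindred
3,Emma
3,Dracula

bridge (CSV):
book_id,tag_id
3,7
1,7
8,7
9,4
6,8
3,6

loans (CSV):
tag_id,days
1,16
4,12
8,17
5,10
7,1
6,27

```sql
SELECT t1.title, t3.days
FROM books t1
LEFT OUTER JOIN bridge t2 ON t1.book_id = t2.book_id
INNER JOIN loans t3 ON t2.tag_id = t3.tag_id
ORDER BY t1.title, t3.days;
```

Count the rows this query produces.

Evaluate left to right. First `books t1 LEFT JOIN bridge t2` on book_id: 7 row(s).
Then INNER JOIN `loans t3` on tag_id: keep only rows whose t2.tag_id appears in t3.
Result: 5 row(s).

5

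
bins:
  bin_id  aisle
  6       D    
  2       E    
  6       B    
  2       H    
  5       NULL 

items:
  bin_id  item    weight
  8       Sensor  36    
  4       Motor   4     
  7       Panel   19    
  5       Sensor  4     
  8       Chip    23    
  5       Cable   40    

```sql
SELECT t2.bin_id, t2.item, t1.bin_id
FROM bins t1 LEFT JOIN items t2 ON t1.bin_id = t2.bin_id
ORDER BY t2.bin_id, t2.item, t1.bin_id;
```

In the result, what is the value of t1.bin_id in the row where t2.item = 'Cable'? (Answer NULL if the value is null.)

5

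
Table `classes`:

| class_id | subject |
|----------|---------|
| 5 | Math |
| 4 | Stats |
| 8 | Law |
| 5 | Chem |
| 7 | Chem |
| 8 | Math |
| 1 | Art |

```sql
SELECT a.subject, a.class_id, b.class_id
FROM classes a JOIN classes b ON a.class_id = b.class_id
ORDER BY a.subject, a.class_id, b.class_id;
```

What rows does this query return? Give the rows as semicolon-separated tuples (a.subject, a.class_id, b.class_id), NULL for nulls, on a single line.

INNER JOIN keeps only pairs where the ON condition holds.
Matching on a.class_id = b.class_id.
- class_id=5: 2 matching b row(s), so 2 row(s) emitted.
- class_id=4: 1 matching b row(s), so 1 row(s) emitted.
- class_id=8: 2 matching b row(s), so 2 row(s) emitted.
- class_id=5: 2 matching b row(s), so 2 row(s) emitted.
- class_id=7: 1 matching b row(s), so 1 row(s) emitted.
- class_id=8: 2 matching b row(s), so 2 row(s) emitted.
- class_id=1: 1 matching b row(s), so 1 row(s) emitted.

(Art, 1, 1); (Chem, 5, 5); (Chem, 5, 5); (Chem, 7, 7); (Law, 8, 8); (Law, 8, 8); (Math, 5, 5); (Math, 5, 5); (Math, 8, 8); (Math, 8, 8); (Stats, 4, 4)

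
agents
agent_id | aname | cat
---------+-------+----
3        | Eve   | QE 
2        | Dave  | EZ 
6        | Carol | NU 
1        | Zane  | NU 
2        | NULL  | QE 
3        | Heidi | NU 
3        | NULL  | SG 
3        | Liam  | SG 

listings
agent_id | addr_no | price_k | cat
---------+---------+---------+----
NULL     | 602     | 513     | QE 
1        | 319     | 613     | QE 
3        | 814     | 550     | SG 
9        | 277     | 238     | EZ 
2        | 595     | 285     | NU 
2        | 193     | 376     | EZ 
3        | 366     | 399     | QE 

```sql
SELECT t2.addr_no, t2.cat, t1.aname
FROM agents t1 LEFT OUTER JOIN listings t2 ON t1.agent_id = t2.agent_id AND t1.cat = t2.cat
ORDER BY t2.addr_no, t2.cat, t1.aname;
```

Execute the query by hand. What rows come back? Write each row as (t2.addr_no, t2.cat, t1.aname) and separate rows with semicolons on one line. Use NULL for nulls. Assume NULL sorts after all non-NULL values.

LEFT JOIN keeps every row from `agents`; unmatched rows get NULL for `listings`'s columns.
Matching on t1.agent_id = t2.agent_id AND t1.cat = t2.cat. A NULL in a compared column never satisfies the condition.
- agent_id=3, cat=QE: 1 matching t2 row(s), so 1 row(s) emitted.
- agent_id=2, cat=EZ: 1 matching t2 row(s), so 1 row(s) emitted.
- agent_id=6, cat=NU: no t2 row matches, row kept with t2 columns NULL.
- agent_id=1, cat=NU: no t2 row matches, row kept with t2 columns NULL.
- agent_id=2, cat=QE: no t2 row matches, row kept with t2 columns NULL.
- agent_id=3, cat=NU: no t2 row matches, row kept with t2 columns NULL.
- agent_id=3, cat=SG: 1 matching t2 row(s), so 1 row(s) emitted.
- agent_id=3, cat=SG: 1 matching t2 row(s), so 1 row(s) emitted.
After projecting and ordering:
t2.addr_no | t2.cat | t1.aname
193 | EZ | Dave
366 | QE | Eve
814 | SG | Liam
814 | SG | NULL
NULL | NULL | Carol
NULL | NULL | Heidi
NULL | NULL | Zane
NULL | NULL | NULL

(193, EZ, Dave); (366, QE, Eve); (814, SG, Liam); (814, SG, NULL); (NULL, NULL, Carol); (NULL, NULL, Heidi); (NULL, NULL, Zane); (NULL, NULL, NULL)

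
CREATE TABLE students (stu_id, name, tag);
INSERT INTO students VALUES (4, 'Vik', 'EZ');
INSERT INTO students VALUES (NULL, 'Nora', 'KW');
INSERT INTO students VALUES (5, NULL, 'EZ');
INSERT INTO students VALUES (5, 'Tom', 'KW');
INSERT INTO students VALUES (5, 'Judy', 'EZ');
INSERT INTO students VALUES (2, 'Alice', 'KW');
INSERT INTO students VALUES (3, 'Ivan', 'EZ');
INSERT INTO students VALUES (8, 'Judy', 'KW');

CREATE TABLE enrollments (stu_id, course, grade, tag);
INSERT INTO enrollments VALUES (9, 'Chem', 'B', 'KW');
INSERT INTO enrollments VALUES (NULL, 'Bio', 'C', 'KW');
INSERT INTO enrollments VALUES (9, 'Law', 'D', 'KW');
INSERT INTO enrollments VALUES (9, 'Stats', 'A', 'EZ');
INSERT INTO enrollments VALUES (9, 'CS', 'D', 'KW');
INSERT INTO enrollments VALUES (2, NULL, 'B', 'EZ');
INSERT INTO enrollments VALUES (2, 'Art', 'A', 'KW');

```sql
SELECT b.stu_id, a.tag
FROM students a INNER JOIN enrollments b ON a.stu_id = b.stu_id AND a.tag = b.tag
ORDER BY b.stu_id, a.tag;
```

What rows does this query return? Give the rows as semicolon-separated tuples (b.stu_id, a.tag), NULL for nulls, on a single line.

INNER JOIN keeps only pairs where the ON condition holds.
Matching on a.stu_id = b.stu_id AND a.tag = b.tag. A NULL in a compared column never satisfies the condition.
- stu_id=4, tag=EZ: no matching b row, dropped.
- stu_id=NULL, tag=KW: no matching b row, dropped.
- stu_id=5, tag=EZ: no matching b row, dropped.
- stu_id=5, tag=KW: no matching b row, dropped.
- stu_id=5, tag=EZ: no matching b row, dropped.
- stu_id=2, tag=KW: 1 matching b row(s), so 1 row(s) emitted.
- stu_id=3, tag=EZ: no matching b row, dropped.
- stu_id=8, tag=KW: no matching b row, dropped.
After projecting and ordering:
b.stu_id | a.tag
2 | KW

(2, KW)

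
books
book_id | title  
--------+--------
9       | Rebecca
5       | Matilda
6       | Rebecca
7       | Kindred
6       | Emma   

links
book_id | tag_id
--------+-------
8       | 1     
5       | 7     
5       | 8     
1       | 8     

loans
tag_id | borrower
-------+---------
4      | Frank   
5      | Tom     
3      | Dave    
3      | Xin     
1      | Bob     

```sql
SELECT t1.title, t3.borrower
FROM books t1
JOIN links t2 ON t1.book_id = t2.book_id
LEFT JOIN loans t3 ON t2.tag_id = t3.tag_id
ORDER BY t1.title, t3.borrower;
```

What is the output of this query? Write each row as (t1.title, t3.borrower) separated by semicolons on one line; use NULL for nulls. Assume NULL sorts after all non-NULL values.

(Matilda, NULL); (Matilda, NULL)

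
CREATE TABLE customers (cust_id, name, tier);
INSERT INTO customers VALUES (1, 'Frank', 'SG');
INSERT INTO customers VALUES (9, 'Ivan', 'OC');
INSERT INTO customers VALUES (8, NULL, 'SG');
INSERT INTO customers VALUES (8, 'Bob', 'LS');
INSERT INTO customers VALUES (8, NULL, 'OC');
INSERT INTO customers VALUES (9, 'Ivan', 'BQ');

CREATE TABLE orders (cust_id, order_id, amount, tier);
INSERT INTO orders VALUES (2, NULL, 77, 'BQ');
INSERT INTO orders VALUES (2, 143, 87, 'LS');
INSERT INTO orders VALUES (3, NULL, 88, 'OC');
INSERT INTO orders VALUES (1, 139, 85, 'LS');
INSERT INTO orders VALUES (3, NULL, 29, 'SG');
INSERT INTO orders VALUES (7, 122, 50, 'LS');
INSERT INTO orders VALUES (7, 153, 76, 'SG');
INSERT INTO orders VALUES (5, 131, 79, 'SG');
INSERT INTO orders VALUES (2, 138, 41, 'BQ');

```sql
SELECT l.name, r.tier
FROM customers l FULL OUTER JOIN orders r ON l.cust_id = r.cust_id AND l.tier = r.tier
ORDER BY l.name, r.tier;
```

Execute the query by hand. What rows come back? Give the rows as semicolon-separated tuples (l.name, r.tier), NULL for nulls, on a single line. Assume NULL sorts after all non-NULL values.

FULL OUTER JOIN keeps every row from both sides; unmatched rows get NULL for the other side's columns.
Matching on l.cust_id = r.cust_id AND l.tier = r.tier.
- cust_id=1, tier=SG: no r row matches, row kept with r columns NULL.
- cust_id=9, tier=OC: no r row matches, row kept with r columns NULL.
- cust_id=8, tier=SG: no r row matches, row kept with r columns NULL.
- cust_id=8, tier=LS: no r row matches, row kept with r columns NULL.
- cust_id=8, tier=OC: no r row matches, row kept with r columns NULL.
- cust_id=9, tier=BQ: no r row matches, row kept with r columns NULL.
- 9 row(s) from r found no l partner → padded with NULL.

(Bob, NULL); (Frank, NULL); (Ivan, NULL); (Ivan, NULL); (NULL, BQ); (NULL, BQ); (NULL, LS); (NULL, LS); (NULL, LS); (NULL, OC); (NULL, SG); (NULL, SG); (NULL, SG); (NULL, NULL); (NULL, NULL)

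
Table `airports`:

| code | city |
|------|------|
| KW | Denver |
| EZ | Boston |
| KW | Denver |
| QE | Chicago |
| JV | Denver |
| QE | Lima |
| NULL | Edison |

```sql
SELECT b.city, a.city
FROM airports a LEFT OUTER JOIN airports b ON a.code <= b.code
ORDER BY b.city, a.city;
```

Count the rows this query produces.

24

LEFT JOIN keeps every row from `airports a`; unmatched rows get NULL for `airports b`'s columns.
Matching on a.code <= b.code. A NULL in a compared column never satisfies the condition.
Matched pairs: 23; unmatched a rows kept: 1.
Total: 23 matched + 1 padded = 24 rows.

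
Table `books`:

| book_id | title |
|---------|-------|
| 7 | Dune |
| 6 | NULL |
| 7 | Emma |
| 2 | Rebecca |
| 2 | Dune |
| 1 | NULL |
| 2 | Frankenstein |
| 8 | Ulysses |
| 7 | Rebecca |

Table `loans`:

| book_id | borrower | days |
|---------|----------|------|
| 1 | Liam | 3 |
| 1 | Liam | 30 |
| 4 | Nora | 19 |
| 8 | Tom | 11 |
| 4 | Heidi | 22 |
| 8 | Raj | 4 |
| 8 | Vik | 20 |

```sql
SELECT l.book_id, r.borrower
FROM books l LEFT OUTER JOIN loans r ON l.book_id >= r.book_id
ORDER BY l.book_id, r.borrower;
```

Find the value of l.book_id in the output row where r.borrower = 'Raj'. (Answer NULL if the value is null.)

LEFT JOIN keeps every row from `books`; unmatched rows get NULL for `loans`'s columns.
Matching on l.book_id >= r.book_id.
- book_id=7: 4 matching r row(s), so 4 row(s) emitted.
- book_id=6: 4 matching r row(s), so 4 row(s) emitted.
- book_id=7: 4 matching r row(s), so 4 row(s) emitted.
- book_id=2: 2 matching r row(s), so 2 row(s) emitted.
- book_id=2: 2 matching r row(s), so 2 row(s) emitted.
- book_id=1: 2 matching r row(s), so 2 row(s) emitted.
- book_id=2: 2 matching r row(s), so 2 row(s) emitted.
- book_id=8: 7 matching r row(s), so 7 row(s) emitted.
- book_id=7: 4 matching r row(s), so 4 row(s) emitted.

8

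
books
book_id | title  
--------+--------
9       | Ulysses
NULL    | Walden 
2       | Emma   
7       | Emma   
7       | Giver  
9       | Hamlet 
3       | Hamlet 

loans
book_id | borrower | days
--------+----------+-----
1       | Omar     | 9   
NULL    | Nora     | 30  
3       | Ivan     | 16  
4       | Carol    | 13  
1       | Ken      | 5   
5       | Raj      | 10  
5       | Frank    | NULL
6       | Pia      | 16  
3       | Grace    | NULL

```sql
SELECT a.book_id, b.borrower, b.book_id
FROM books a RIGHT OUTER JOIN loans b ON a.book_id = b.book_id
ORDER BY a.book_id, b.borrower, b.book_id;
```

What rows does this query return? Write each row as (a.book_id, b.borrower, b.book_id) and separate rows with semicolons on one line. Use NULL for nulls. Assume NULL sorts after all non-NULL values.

RIGHT JOIN keeps every row from `loans`; unmatched rows get NULL for `books`'s columns.
Matching on a.book_id = b.book_id. A NULL in a compared column never satisfies the condition.
- a (book_id=9) has no partner in b.
- a (book_id=NULL) has no partner in b.
- a (book_id=2) has no partner in b.
- a (book_id=7) has no partner in b.
- a (book_id=7) has no partner in b.
- a (book_id=9) has no partner in b.
- a (book_id=3) pairs with 2 row(s) of b.
- plus 7 unmatched b row(s), each kept with NULL a columns.
After projecting and ordering:
a.book_id | b.borrower | b.book_id
3 | Grace | 3
3 | Ivan | 3
NULL | Carol | 4
NULL | Frank | 5
NULL | Ken | 1
NULL | Nora | NULL
NULL | Omar | 1
NULL | Pia | 6
NULL | Raj | 5

(3, Grace, 3); (3, Ivan, 3); (NULL, Carol, 4); (NULL, Frank, 5); (NULL, Ken, 1); (NULL, Nora, NULL); (NULL, Omar, 1); (NULL, Pia, 6); (NULL, Raj, 5)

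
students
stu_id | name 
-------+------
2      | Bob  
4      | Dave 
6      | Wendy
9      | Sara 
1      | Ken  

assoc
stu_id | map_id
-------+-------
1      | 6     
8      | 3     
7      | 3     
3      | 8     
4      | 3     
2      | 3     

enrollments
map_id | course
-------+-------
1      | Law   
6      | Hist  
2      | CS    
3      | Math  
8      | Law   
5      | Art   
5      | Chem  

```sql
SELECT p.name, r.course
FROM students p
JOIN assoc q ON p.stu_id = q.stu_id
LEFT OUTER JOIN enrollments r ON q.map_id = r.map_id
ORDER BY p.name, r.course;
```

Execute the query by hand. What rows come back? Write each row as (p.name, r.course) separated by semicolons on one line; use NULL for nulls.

(Bob, Math); (Dave, Math); (Ken, Hist)

Step 1 — p INNER JOIN q on stu_id → 3 row(s).
Then LEFT JOIN `enrollments r` on map_id: each of those 3 rows is kept; rows whose q.map_id has no match in r get NULL for r's columns.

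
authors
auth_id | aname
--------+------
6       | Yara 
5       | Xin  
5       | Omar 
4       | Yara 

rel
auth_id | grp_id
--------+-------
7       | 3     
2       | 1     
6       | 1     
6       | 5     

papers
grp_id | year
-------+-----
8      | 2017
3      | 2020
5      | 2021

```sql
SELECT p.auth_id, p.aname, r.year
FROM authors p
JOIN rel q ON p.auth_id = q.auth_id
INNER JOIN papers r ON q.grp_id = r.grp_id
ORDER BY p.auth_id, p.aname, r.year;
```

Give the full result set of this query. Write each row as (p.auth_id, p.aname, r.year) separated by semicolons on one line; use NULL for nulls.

(6, Yara, 2021)

Evaluate left to right. First `authors p INNER JOIN rel q` on auth_id: 2 row(s).
Then INNER JOIN `papers r` on grp_id: keep only rows whose q.grp_id appears in r.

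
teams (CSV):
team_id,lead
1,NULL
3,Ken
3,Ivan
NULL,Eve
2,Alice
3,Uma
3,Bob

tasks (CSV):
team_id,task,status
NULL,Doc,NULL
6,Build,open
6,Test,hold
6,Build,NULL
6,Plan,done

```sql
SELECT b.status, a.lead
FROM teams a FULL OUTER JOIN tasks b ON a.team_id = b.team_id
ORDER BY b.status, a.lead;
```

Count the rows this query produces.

12

FULL OUTER JOIN keeps every row from both sides; unmatched rows get NULL for the other side's columns.
Matching on a.team_id = b.team_id. A NULL in a compared column never satisfies the condition.
- a row (team_id=1): no match → kept, b columns NULL.
- a row (team_id=3): no match → kept, b columns NULL.
- a row (team_id=3): no match → kept, b columns NULL.
- a row (team_id=NULL): no match → kept, b columns NULL.
- a row (team_id=2): no match → kept, b columns NULL.
- a row (team_id=3): no match → kept, b columns NULL.
- a row (team_id=3): no match → kept, b columns NULL.
- 5 row(s) from b found no a partner → padded with NULL.
Total: 0 matched + 12 padded = 12 rows.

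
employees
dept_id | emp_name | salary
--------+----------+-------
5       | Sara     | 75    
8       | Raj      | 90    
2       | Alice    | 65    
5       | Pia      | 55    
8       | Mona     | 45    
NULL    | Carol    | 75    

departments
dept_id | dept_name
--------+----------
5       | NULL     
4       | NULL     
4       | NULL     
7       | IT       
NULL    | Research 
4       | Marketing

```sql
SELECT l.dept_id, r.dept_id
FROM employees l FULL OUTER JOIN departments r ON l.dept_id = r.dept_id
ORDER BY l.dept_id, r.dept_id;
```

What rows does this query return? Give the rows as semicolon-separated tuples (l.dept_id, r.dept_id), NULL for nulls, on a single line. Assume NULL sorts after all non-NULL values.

FULL OUTER JOIN keeps every row from both sides; unmatched rows get NULL for the other side's columns.
Matching on l.dept_id = r.dept_id. A NULL in a compared column never satisfies the condition.
- l row (dept_id=5): matches 1 r row(s) → 1 output row(s).
- l row (dept_id=8): no match → kept, r columns NULL.
- l row (dept_id=2): no match → kept, r columns NULL.
- l row (dept_id=5): matches 1 r row(s) → 1 output row(s).
- l row (dept_id=8): no match → kept, r columns NULL.
- l row (dept_id=NULL): no match → kept, r columns NULL.
- 5 row(s) from r found no l partner → padded with NULL.

(2, NULL); (5, 5); (5, 5); (8, NULL); (8, NULL); (NULL, 4); (NULL, 4); (NULL, 4); (NULL, 7); (NULL, NULL); (NULL, NULL)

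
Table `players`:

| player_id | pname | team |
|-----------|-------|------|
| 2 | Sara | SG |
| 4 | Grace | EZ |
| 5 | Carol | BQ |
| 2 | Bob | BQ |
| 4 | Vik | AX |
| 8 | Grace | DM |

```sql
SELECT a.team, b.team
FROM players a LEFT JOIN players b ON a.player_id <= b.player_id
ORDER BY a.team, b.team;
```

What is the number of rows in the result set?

23

LEFT JOIN keeps every row from `players a`; unmatched rows get NULL for `players b`'s columns.
Matching on a.player_id <= b.player_id.
- player_id=2: 6 matching b row(s), so 6 row(s) emitted.
- player_id=4: 4 matching b row(s), so 4 row(s) emitted.
- player_id=5: 2 matching b row(s), so 2 row(s) emitted.
- player_id=2: 6 matching b row(s), so 6 row(s) emitted.
- player_id=4: 4 matching b row(s), so 4 row(s) emitted.
- player_id=8: 1 matching b row(s), so 1 row(s) emitted.
Total: 23 rows.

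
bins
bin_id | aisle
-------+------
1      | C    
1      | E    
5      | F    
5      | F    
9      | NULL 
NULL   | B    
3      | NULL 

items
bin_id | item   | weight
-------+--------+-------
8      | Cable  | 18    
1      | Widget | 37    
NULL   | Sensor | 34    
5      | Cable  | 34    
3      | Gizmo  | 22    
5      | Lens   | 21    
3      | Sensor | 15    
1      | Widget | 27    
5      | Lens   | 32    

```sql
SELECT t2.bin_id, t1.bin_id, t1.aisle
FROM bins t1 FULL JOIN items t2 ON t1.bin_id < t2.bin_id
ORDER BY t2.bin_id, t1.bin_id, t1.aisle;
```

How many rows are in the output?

23

FULL OUTER JOIN keeps every row from both sides; unmatched rows get NULL for the other side's columns.
Matching on t1.bin_id < t2.bin_id. A NULL in a compared column never satisfies the condition.
Matched pairs: 18; unmatched t1 rows kept: 2; unmatched t2 rows kept: 3.
Total: 18 matched + 5 padded = 23 rows.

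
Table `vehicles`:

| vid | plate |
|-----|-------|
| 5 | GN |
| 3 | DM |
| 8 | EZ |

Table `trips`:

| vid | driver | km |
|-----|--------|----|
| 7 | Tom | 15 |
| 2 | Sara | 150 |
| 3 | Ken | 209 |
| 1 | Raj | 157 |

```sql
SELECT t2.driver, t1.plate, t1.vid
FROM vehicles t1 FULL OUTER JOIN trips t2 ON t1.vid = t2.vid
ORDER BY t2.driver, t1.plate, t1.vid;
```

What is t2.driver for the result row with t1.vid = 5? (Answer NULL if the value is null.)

NULL

FULL OUTER JOIN keeps every row from both sides; unmatched rows get NULL for the other side's columns.
Matching on t1.vid = t2.vid.
Matched pairs: 1; unmatched t1 rows kept: 2; unmatched t2 rows kept: 3.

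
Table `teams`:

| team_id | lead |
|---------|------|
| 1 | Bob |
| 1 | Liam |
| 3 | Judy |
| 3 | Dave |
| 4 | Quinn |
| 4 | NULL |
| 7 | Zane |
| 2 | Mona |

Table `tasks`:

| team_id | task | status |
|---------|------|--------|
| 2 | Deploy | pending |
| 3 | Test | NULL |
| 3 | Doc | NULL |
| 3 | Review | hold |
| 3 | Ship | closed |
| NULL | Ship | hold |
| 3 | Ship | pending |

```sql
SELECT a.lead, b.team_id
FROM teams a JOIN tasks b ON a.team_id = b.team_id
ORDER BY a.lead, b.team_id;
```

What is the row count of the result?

INNER JOIN keeps only pairs where the ON condition holds.
Matching on a.team_id = b.team_id. A NULL in a compared column never satisfies the condition.
- a row (team_id=1): no match → dropped.
- a row (team_id=1): no match → dropped.
- a row (team_id=3): matches 5 b row(s) → 5 output row(s).
- a row (team_id=3): matches 5 b row(s) → 5 output row(s).
- a row (team_id=4): no match → dropped.
- a row (team_id=4): no match → dropped.
- a row (team_id=7): no match → dropped.
- a row (team_id=2): matches 1 b row(s) → 1 output row(s).
Total: 11 rows.

11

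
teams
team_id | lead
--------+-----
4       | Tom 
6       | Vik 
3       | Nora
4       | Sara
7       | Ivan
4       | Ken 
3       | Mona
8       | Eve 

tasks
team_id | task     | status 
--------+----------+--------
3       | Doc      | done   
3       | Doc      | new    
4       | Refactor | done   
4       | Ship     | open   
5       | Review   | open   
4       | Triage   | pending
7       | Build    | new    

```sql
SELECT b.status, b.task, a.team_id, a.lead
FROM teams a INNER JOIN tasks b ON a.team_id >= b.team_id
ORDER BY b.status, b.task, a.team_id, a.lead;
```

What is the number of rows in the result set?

39

INNER JOIN keeps only pairs where the ON condition holds.
Matching on a.team_id >= b.team_id.
- a row (team_id=4): matches 5 b row(s) → 5 output row(s).
- a row (team_id=6): matches 6 b row(s) → 6 output row(s).
- a row (team_id=3): matches 2 b row(s) → 2 output row(s).
- a row (team_id=4): matches 5 b row(s) → 5 output row(s).
- a row (team_id=7): matches 7 b row(s) → 7 output row(s).
- a row (team_id=4): matches 5 b row(s) → 5 output row(s).
- a row (team_id=3): matches 2 b row(s) → 2 output row(s).
- a row (team_id=8): matches 7 b row(s) → 7 output row(s).
Total: 39 rows.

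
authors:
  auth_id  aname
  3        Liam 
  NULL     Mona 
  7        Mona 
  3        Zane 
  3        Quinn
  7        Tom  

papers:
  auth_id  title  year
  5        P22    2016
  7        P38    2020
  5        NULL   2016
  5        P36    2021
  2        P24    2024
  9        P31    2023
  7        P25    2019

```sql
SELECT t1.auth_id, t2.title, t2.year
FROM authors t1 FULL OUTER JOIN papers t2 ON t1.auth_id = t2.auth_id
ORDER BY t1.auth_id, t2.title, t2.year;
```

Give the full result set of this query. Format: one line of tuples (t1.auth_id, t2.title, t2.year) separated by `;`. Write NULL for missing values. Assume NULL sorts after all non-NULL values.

(3, NULL, NULL); (3, NULL, NULL); (3, NULL, NULL); (7, P25, 2019); (7, P25, 2019); (7, P38, 2020); (7, P38, 2020); (NULL, P22, 2016); (NULL, P24, 2024); (NULL, P31, 2023); (NULL, P36, 2021); (NULL, NULL, 2016); (NULL, NULL, NULL)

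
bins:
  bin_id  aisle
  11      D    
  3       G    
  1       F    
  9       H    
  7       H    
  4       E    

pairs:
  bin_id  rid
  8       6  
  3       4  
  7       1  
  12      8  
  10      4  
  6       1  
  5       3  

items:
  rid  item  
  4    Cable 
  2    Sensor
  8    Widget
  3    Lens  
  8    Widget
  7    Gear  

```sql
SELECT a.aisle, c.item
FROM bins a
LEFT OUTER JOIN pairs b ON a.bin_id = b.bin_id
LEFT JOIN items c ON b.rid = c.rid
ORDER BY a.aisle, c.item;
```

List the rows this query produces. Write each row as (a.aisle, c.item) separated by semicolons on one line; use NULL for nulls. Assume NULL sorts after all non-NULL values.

(D, NULL); (E, NULL); (F, NULL); (G, Cable); (H, NULL); (H, NULL)

Joins associate left-to-right: bins LEFT JOIN pairs on bin_id gives 6 intermediate row(s).
Then LEFT JOIN `items c` on rid: each of those 6 rows is kept; rows whose b.rid has no match in c get NULL for c's columns.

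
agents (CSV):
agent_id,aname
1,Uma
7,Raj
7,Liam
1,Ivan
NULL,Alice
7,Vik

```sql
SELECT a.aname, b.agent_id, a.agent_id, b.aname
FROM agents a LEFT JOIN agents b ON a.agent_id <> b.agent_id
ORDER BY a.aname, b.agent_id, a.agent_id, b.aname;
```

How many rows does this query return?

LEFT JOIN keeps every row from `agents a`; unmatched rows get NULL for `agents b`'s columns.
Matching on a.agent_id <> b.agent_id. A NULL in a compared column never satisfies the condition.
- a row (agent_id=1): matches 3 b row(s) → 3 output row(s).
- a row (agent_id=7): matches 2 b row(s) → 2 output row(s).
- a row (agent_id=7): matches 2 b row(s) → 2 output row(s).
- a row (agent_id=1): matches 3 b row(s) → 3 output row(s).
- a row (agent_id=NULL): no match → kept, b columns NULL.
- a row (agent_id=7): matches 2 b row(s) → 2 output row(s).
Total: 12 matched + 1 padded = 13 rows.

13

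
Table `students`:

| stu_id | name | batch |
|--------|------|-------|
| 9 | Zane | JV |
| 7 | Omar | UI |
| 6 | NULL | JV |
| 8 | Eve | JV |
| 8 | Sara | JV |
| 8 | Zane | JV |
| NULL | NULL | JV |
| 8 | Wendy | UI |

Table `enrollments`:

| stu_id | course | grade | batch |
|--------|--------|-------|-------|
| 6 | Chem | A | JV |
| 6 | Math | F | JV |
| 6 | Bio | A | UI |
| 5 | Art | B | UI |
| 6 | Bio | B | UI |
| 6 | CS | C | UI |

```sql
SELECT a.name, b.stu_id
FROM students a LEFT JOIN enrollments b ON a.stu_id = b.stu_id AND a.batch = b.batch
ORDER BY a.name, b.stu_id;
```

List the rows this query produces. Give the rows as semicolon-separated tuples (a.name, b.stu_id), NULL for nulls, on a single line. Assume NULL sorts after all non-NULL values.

(Eve, NULL); (Omar, NULL); (Sara, NULL); (Wendy, NULL); (Zane, NULL); (Zane, NULL); (NULL, 6); (NULL, 6); (NULL, NULL)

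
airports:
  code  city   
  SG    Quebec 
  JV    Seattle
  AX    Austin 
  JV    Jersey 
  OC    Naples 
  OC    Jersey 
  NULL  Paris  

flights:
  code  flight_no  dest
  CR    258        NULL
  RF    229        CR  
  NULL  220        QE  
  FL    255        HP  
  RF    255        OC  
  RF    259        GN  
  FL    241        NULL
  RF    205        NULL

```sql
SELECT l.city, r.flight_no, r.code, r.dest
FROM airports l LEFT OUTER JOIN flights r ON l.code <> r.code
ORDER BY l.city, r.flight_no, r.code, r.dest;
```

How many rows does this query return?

LEFT JOIN keeps every row from `airports`; unmatched rows get NULL for `flights`'s columns.
Matching on l.code <> r.code. A NULL in a compared column never satisfies the condition.
- l[0] code=SG → 7 match(es) in r → 7 row(s).
- l[1] code=JV → 7 match(es) in r → 7 row(s).
- l[2] code=AX → 7 match(es) in r → 7 row(s).
- l[3] code=JV → 7 match(es) in r → 7 row(s).
- l[4] code=OC → 7 match(es) in r → 7 row(s).
- l[5] code=OC → 7 match(es) in r → 7 row(s).
- l[6] code=NULL → no match; kept with NULLs on the r side.
Total: 42 matched + 1 padded = 43 rows.

43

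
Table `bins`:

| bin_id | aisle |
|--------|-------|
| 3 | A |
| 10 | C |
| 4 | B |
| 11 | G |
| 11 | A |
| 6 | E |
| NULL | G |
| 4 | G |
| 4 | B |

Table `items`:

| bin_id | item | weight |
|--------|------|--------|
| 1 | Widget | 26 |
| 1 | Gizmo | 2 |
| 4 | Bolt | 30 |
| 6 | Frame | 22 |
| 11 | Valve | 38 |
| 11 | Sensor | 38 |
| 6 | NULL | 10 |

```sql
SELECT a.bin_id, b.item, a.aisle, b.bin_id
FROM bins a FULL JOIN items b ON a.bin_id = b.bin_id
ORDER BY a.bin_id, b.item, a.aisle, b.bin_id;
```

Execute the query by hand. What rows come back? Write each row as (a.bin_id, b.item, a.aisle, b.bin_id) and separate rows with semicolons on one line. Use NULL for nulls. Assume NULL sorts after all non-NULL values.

FULL OUTER JOIN keeps every row from both sides; unmatched rows get NULL for the other side's columns.
Matching on a.bin_id = b.bin_id. A NULL in a compared column never satisfies the condition.
- bin_id=3: no b row matches, row kept with b columns NULL.
- bin_id=10: no b row matches, row kept with b columns NULL.
- bin_id=4: 1 matching b row(s), so 1 row(s) emitted.
- bin_id=11: 2 matching b row(s), so 2 row(s) emitted.
- bin_id=11: 2 matching b row(s), so 2 row(s) emitted.
- bin_id=6: 2 matching b row(s), so 2 row(s) emitted.
- bin_id=NULL: no b row matches, row kept with b columns NULL.
- bin_id=4: 1 matching b row(s), so 1 row(s) emitted.
- bin_id=4: 1 matching b row(s), so 1 row(s) emitted.
- 2 row(s) from b found no a partner → padded with NULL.

(3, NULL, A, NULL); (4, Bolt, B, 4); (4, Bolt, B, 4); (4, Bolt, G, 4); (6, Frame, E, 6); (6, NULL, E, 6); (10, NULL, C, NULL); (11, Sensor, A, 11); (11, Sensor, G, 11); (11, Valve, A, 11); (11, Valve, G, 11); (NULL, Gizmo, NULL, 1); (NULL, Widget, NULL, 1); (NULL, NULL, G, NULL)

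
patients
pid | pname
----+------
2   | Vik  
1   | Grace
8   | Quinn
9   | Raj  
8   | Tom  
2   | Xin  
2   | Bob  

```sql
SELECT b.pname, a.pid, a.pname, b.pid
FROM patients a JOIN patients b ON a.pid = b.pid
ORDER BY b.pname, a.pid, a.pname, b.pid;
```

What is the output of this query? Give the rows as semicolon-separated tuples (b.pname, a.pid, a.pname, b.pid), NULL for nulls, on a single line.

INNER JOIN keeps only pairs where the ON condition holds.
Matching on a.pid = b.pid.
Matched pairs: 15.

(Bob, 2, Bob, 2); (Bob, 2, Vik, 2); (Bob, 2, Xin, 2); (Grace, 1, Grace, 1); (Quinn, 8, Quinn, 8); (Quinn, 8, Tom, 8); (Raj, 9, Raj, 9); (Tom, 8, Quinn, 8); (Tom, 8, Tom, 8); (Vik, 2, Bob, 2); (Vik, 2, Vik, 2); (Vik, 2, Xin, 2); (Xin, 2, Bob, 2); (Xin, 2, Vik, 2); (Xin, 2, Xin, 2)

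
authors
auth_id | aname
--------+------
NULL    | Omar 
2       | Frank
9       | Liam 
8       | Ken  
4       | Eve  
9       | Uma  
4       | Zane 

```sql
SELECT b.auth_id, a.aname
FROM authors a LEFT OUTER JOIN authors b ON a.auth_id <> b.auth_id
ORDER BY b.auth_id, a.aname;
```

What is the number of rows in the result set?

27

LEFT JOIN keeps every row from `authors a`; unmatched rows get NULL for `authors b`'s columns.
Matching on a.auth_id <> b.auth_id. A NULL in a compared column never satisfies the condition.
- a[0] auth_id=NULL → no match; kept with NULLs on the b side.
- a[1] auth_id=2 → 5 match(es) in b → 5 row(s).
- a[2] auth_id=9 → 4 match(es) in b → 4 row(s).
- a[3] auth_id=8 → 5 match(es) in b → 5 row(s).
- a[4] auth_id=4 → 4 match(es) in b → 4 row(s).
- a[5] auth_id=9 → 4 match(es) in b → 4 row(s).
- a[6] auth_id=4 → 4 match(es) in b → 4 row(s).
Total: 26 matched + 1 padded = 27 rows.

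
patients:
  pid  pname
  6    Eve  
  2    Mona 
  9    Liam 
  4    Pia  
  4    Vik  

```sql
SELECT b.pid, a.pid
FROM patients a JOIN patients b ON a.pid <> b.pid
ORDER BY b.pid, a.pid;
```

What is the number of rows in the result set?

INNER JOIN keeps only pairs where the ON condition holds.
Matching on a.pid <> b.pid.
- a row (pid=6): matches 4 b row(s) → 4 output row(s).
- a row (pid=2): matches 4 b row(s) → 4 output row(s).
- a row (pid=9): matches 4 b row(s) → 4 output row(s).
- a row (pid=4): matches 3 b row(s) → 3 output row(s).
- a row (pid=4): matches 3 b row(s) → 3 output row(s).
Total: 18 rows.

18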